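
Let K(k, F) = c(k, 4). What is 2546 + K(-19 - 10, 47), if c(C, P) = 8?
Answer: 2554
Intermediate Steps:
K(k, F) = 8
2546 + K(-19 - 10, 47) = 2546 + 8 = 2554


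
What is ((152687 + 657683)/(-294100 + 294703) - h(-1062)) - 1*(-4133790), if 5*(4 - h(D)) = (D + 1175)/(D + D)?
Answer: 2942310319469/711540 ≈ 4.1351e+6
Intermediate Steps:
h(D) = 4 - (1175 + D)/(10*D) (h(D) = 4 - (D + 1175)/(5*(D + D)) = 4 - (1175 + D)/(5*(2*D)) = 4 - (1175 + D)*1/(2*D)/5 = 4 - (1175 + D)/(10*D))
((152687 + 657683)/(-294100 + 294703) - h(-1062)) - 1*(-4133790) = ((152687 + 657683)/(-294100 + 294703) - (-1175 + 39*(-1062))/(10*(-1062))) - 1*(-4133790) = (810370/603 - (-1)*(-1175 - 41418)/(10*1062)) + 4133790 = (810370*(1/603) - (-1)*(-42593)/(10*1062)) + 4133790 = (810370/603 - 1*42593/10620) + 4133790 = (810370/603 - 42593/10620) + 4133790 = 953382869/711540 + 4133790 = 2942310319469/711540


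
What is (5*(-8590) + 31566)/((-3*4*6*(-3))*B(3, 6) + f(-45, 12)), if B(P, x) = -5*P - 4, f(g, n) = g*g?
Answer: 11384/2079 ≈ 5.4757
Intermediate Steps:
f(g, n) = g²
B(P, x) = -4 - 5*P
(5*(-8590) + 31566)/((-3*4*6*(-3))*B(3, 6) + f(-45, 12)) = (5*(-8590) + 31566)/((-3*4*6*(-3))*(-4 - 5*3) + (-45)²) = (-42950 + 31566)/((-72*(-3))*(-4 - 15) + 2025) = -11384/(-3*(-72)*(-19) + 2025) = -11384/(216*(-19) + 2025) = -11384/(-4104 + 2025) = -11384/(-2079) = -11384*(-1/2079) = 11384/2079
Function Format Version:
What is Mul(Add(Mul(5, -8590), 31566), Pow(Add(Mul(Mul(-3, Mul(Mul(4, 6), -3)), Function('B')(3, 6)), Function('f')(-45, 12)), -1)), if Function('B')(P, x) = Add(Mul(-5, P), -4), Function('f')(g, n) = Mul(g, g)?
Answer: Rational(11384, 2079) ≈ 5.4757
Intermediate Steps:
Function('f')(g, n) = Pow(g, 2)
Function('B')(P, x) = Add(-4, Mul(-5, P))
Mul(Add(Mul(5, -8590), 31566), Pow(Add(Mul(Mul(-3, Mul(Mul(4, 6), -3)), Function('B')(3, 6)), Function('f')(-45, 12)), -1)) = Mul(Add(Mul(5, -8590), 31566), Pow(Add(Mul(Mul(-3, Mul(Mul(4, 6), -3)), Add(-4, Mul(-5, 3))), Pow(-45, 2)), -1)) = Mul(Add(-42950, 31566), Pow(Add(Mul(Mul(-3, Mul(24, -3)), Add(-4, -15)), 2025), -1)) = Mul(-11384, Pow(Add(Mul(Mul(-3, -72), -19), 2025), -1)) = Mul(-11384, Pow(Add(Mul(216, -19), 2025), -1)) = Mul(-11384, Pow(Add(-4104, 2025), -1)) = Mul(-11384, Pow(-2079, -1)) = Mul(-11384, Rational(-1, 2079)) = Rational(11384, 2079)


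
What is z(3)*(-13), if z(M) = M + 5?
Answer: -104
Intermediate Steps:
z(M) = 5 + M
z(3)*(-13) = (5 + 3)*(-13) = 8*(-13) = -104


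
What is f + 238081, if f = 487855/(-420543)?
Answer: 100122810128/420543 ≈ 2.3808e+5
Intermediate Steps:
f = -487855/420543 (f = 487855*(-1/420543) = -487855/420543 ≈ -1.1601)
f + 238081 = -487855/420543 + 238081 = 100122810128/420543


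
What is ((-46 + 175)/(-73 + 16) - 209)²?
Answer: 16112196/361 ≈ 44632.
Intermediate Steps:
((-46 + 175)/(-73 + 16) - 209)² = (129/(-57) - 209)² = (129*(-1/57) - 209)² = (-43/19 - 209)² = (-4014/19)² = 16112196/361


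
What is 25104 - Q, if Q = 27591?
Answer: -2487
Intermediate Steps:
25104 - Q = 25104 - 1*27591 = 25104 - 27591 = -2487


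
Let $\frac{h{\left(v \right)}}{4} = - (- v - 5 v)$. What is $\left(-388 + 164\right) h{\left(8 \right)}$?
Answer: $-43008$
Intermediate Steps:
$h{\left(v \right)} = 24 v$ ($h{\left(v \right)} = 4 \left(- (- v - 5 v)\right) = 4 \left(- \left(-6\right) v\right) = 4 \cdot 6 v = 24 v$)
$\left(-388 + 164\right) h{\left(8 \right)} = \left(-388 + 164\right) 24 \cdot 8 = \left(-224\right) 192 = -43008$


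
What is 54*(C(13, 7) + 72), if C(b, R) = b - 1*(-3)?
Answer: 4752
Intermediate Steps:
C(b, R) = 3 + b (C(b, R) = b + 3 = 3 + b)
54*(C(13, 7) + 72) = 54*((3 + 13) + 72) = 54*(16 + 72) = 54*88 = 4752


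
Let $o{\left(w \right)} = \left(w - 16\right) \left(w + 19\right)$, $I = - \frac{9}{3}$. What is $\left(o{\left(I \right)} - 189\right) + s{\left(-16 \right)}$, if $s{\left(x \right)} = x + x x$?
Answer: $-253$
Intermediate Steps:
$I = -3$ ($I = \left(-9\right) \frac{1}{3} = -3$)
$s{\left(x \right)} = x + x^{2}$
$o{\left(w \right)} = \left(-16 + w\right) \left(19 + w\right)$
$\left(o{\left(I \right)} - 189\right) + s{\left(-16 \right)} = \left(\left(-304 + \left(-3\right)^{2} + 3 \left(-3\right)\right) - 189\right) - 16 \left(1 - 16\right) = \left(\left(-304 + 9 - 9\right) - 189\right) - -240 = \left(-304 - 189\right) + 240 = -493 + 240 = -253$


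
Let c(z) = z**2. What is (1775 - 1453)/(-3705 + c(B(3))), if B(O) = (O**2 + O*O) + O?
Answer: -161/1632 ≈ -0.098652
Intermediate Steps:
B(O) = O + 2*O**2 (B(O) = (O**2 + O**2) + O = 2*O**2 + O = O + 2*O**2)
(1775 - 1453)/(-3705 + c(B(3))) = (1775 - 1453)/(-3705 + (3*(1 + 2*3))**2) = 322/(-3705 + (3*(1 + 6))**2) = 322/(-3705 + (3*7)**2) = 322/(-3705 + 21**2) = 322/(-3705 + 441) = 322/(-3264) = 322*(-1/3264) = -161/1632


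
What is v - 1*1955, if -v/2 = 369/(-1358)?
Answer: -1327076/679 ≈ -1954.5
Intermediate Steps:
v = 369/679 (v = -738/(-1358) = -738*(-1)/1358 = -2*(-369/1358) = 369/679 ≈ 0.54345)
v - 1*1955 = 369/679 - 1*1955 = 369/679 - 1955 = -1327076/679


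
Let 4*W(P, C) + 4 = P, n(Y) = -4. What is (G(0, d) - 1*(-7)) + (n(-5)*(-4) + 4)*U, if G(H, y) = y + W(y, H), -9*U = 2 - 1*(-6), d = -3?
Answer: -559/36 ≈ -15.528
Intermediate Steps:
W(P, C) = -1 + P/4
U = -8/9 (U = -(2 - 1*(-6))/9 = -(2 + 6)/9 = -⅑*8 = -8/9 ≈ -0.88889)
G(H, y) = -1 + 5*y/4 (G(H, y) = y + (-1 + y/4) = -1 + 5*y/4)
(G(0, d) - 1*(-7)) + (n(-5)*(-4) + 4)*U = ((-1 + (5/4)*(-3)) - 1*(-7)) + (-4*(-4) + 4)*(-8/9) = ((-1 - 15/4) + 7) + (16 + 4)*(-8/9) = (-19/4 + 7) + 20*(-8/9) = 9/4 - 160/9 = -559/36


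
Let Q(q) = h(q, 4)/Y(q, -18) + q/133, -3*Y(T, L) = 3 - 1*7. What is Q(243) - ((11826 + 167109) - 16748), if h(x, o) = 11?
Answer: -86278123/532 ≈ -1.6218e+5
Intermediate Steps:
Y(T, L) = 4/3 (Y(T, L) = -(3 - 1*7)/3 = -(3 - 7)/3 = -1/3*(-4) = 4/3)
Q(q) = 33/4 + q/133 (Q(q) = 11/(4/3) + q/133 = 11*(3/4) + q*(1/133) = 33/4 + q/133)
Q(243) - ((11826 + 167109) - 16748) = (33/4 + (1/133)*243) - ((11826 + 167109) - 16748) = (33/4 + 243/133) - (178935 - 16748) = 5361/532 - 1*162187 = 5361/532 - 162187 = -86278123/532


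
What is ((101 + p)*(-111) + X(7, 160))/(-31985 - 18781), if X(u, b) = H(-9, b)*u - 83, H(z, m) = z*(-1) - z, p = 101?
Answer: 22379/50766 ≈ 0.44083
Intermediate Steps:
H(z, m) = -2*z (H(z, m) = -z - z = -2*z)
X(u, b) = -83 + 18*u (X(u, b) = (-2*(-9))*u - 83 = 18*u - 83 = -83 + 18*u)
((101 + p)*(-111) + X(7, 160))/(-31985 - 18781) = ((101 + 101)*(-111) + (-83 + 18*7))/(-31985 - 18781) = (202*(-111) + (-83 + 126))/(-50766) = (-22422 + 43)*(-1/50766) = -22379*(-1/50766) = 22379/50766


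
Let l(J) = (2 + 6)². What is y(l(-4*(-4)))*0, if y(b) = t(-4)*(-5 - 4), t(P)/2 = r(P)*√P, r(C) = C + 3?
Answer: 0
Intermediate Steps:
l(J) = 64 (l(J) = 8² = 64)
r(C) = 3 + C
t(P) = 2*√P*(3 + P) (t(P) = 2*((3 + P)*√P) = 2*(√P*(3 + P)) = 2*√P*(3 + P))
y(b) = 36*I (y(b) = (2*√(-4)*(3 - 4))*(-5 - 4) = (2*(2*I)*(-1))*(-9) = -4*I*(-9) = 36*I)
y(l(-4*(-4)))*0 = (36*I)*0 = 0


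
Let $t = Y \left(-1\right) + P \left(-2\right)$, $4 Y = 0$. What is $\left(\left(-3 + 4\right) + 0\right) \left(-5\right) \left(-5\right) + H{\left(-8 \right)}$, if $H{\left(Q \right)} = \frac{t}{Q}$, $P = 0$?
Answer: $25$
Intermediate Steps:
$Y = 0$ ($Y = \frac{1}{4} \cdot 0 = 0$)
$t = 0$ ($t = 0 \left(-1\right) + 0 \left(-2\right) = 0 + 0 = 0$)
$H{\left(Q \right)} = 0$ ($H{\left(Q \right)} = \frac{0}{Q} = 0$)
$\left(\left(-3 + 4\right) + 0\right) \left(-5\right) \left(-5\right) + H{\left(-8 \right)} = \left(\left(-3 + 4\right) + 0\right) \left(-5\right) \left(-5\right) + 0 = \left(1 + 0\right) \left(-5\right) \left(-5\right) + 0 = 1 \left(-5\right) \left(-5\right) + 0 = \left(-5\right) \left(-5\right) + 0 = 25 + 0 = 25$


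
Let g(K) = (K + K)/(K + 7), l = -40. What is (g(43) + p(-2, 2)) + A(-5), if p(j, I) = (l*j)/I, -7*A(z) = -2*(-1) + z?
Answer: 7376/175 ≈ 42.149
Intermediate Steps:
A(z) = -2/7 - z/7 (A(z) = -(-2*(-1) + z)/7 = -(2 + z)/7 = -2/7 - z/7)
p(j, I) = -40*j/I (p(j, I) = (-40*j)/I = -40*j/I)
g(K) = 2*K/(7 + K) (g(K) = (2*K)/(7 + K) = 2*K/(7 + K))
(g(43) + p(-2, 2)) + A(-5) = (2*43/(7 + 43) - 40*(-2)/2) + (-2/7 - 1/7*(-5)) = (2*43/50 - 40*(-2)*1/2) + (-2/7 + 5/7) = (2*43*(1/50) + 40) + 3/7 = (43/25 + 40) + 3/7 = 1043/25 + 3/7 = 7376/175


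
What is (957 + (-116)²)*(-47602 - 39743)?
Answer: -1258903485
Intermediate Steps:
(957 + (-116)²)*(-47602 - 39743) = (957 + 13456)*(-87345) = 14413*(-87345) = -1258903485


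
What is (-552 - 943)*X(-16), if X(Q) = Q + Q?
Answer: 47840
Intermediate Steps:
X(Q) = 2*Q
(-552 - 943)*X(-16) = (-552 - 943)*(2*(-16)) = -1495*(-32) = 47840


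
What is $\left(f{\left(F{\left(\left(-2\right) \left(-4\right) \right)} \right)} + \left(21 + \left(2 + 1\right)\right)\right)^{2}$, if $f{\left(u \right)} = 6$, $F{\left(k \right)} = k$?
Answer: $900$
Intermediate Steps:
$\left(f{\left(F{\left(\left(-2\right) \left(-4\right) \right)} \right)} + \left(21 + \left(2 + 1\right)\right)\right)^{2} = \left(6 + \left(21 + \left(2 + 1\right)\right)\right)^{2} = \left(6 + \left(21 + 3\right)\right)^{2} = \left(6 + 24\right)^{2} = 30^{2} = 900$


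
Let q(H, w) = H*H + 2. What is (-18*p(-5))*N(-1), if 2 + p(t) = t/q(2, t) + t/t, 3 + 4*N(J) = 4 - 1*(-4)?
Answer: 165/4 ≈ 41.250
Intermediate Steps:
q(H, w) = 2 + H² (q(H, w) = H² + 2 = 2 + H²)
N(J) = 5/4 (N(J) = -¾ + (4 - 1*(-4))/4 = -¾ + (4 + 4)/4 = -¾ + (¼)*8 = -¾ + 2 = 5/4)
p(t) = -1 + t/6 (p(t) = -2 + (t/(2 + 2²) + t/t) = -2 + (t/(2 + 4) + 1) = -2 + (t/6 + 1) = -2 + (1 + t/6) = -1 + t/6)
(-18*p(-5))*N(-1) = -18*(-1 + (⅙)*(-5))*(5/4) = -18*(-1 - ⅚)*(5/4) = -18*(-11/6)*(5/4) = 33*(5/4) = 165/4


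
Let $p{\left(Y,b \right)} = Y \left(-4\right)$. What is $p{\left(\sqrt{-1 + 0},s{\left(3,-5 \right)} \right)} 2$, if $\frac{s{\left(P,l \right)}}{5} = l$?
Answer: $- 8 i \approx - 8.0 i$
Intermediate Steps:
$s{\left(P,l \right)} = 5 l$
$p{\left(Y,b \right)} = - 4 Y$
$p{\left(\sqrt{-1 + 0},s{\left(3,-5 \right)} \right)} 2 = - 4 \sqrt{-1 + 0} \cdot 2 = - 4 \sqrt{-1} \cdot 2 = - 4 i 2 = - 8 i$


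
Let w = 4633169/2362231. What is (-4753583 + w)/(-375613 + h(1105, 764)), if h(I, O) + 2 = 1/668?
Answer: 7501009735656672/592709314877189 ≈ 12.655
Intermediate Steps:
h(I, O) = -1335/668 (h(I, O) = -2 + 1/668 = -1335/668)
w = 4633169/2362231 (w = 4633169*(1/2362231) = 4633169/2362231 ≈ 1.9614)
(-4753583 + w)/(-375613 + h(1105, 764)) = (-4753583 + 4633169/2362231)/(-375613 - 1335/668) = -11229056490504/(2362231*(-250910819/668)) = -11229056490504/2362231*(-668/250910819) = 7501009735656672/592709314877189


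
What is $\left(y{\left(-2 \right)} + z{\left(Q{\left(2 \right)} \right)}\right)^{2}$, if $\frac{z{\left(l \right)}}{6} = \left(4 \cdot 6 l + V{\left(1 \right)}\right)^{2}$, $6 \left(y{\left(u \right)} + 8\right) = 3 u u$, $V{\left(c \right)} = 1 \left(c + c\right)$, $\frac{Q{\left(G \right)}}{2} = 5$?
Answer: $123466498884$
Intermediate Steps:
$Q{\left(G \right)} = 10$ ($Q{\left(G \right)} = 2 \cdot 5 = 10$)
$V{\left(c \right)} = 2 c$ ($V{\left(c \right)} = 1 \cdot 2 c = 2 c$)
$y{\left(u \right)} = -8 + \frac{u^{2}}{2}$ ($y{\left(u \right)} = -8 + \frac{3 u u}{6} = -8 + \frac{3 u^{2}}{6} = -8 + \frac{u^{2}}{2}$)
$z{\left(l \right)} = 6 \left(2 + 24 l\right)^{2}$ ($z{\left(l \right)} = 6 \left(4 \cdot 6 l + 2 \cdot 1\right)^{2} = 6 \left(24 l + 2\right)^{2} = 6 \left(2 + 24 l\right)^{2}$)
$\left(y{\left(-2 \right)} + z{\left(Q{\left(2 \right)} \right)}\right)^{2} = \left(\left(-8 + \frac{\left(-2\right)^{2}}{2}\right) + 24 \left(1 + 12 \cdot 10\right)^{2}\right)^{2} = \left(\left(-8 + \frac{1}{2} \cdot 4\right) + 24 \left(1 + 120\right)^{2}\right)^{2} = \left(\left(-8 + 2\right) + 24 \cdot 121^{2}\right)^{2} = \left(-6 + 24 \cdot 14641\right)^{2} = \left(-6 + 351384\right)^{2} = 351378^{2} = 123466498884$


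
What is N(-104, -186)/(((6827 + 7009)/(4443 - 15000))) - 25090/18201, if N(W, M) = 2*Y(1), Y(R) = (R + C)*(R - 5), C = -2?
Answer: -157027408/20985753 ≈ -7.4826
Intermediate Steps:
Y(R) = (-5 + R)*(-2 + R) (Y(R) = (R - 2)*(R - 5) = (-2 + R)*(-5 + R) = (-5 + R)*(-2 + R))
N(W, M) = 8 (N(W, M) = 2*(10 + 1² - 7*1) = 2*(10 + 1 - 7) = 2*4 = 8)
N(-104, -186)/(((6827 + 7009)/(4443 - 15000))) - 25090/18201 = 8/(((6827 + 7009)/(4443 - 15000))) - 25090/18201 = 8/((13836/(-10557))) - 25090*1/18201 = 8/((13836*(-1/10557))) - 25090/18201 = 8/(-4612/3519) - 25090/18201 = 8*(-3519/4612) - 25090/18201 = -7038/1153 - 25090/18201 = -157027408/20985753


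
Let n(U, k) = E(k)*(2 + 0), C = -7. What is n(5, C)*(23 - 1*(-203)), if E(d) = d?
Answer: -3164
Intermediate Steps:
n(U, k) = 2*k (n(U, k) = k*(2 + 0) = k*2 = 2*k)
n(5, C)*(23 - 1*(-203)) = (2*(-7))*(23 - 1*(-203)) = -14*(23 + 203) = -14*226 = -3164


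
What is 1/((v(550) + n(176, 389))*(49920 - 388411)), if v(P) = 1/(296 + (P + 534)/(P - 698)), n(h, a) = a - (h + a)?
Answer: 10681/636301813129 ≈ 1.6786e-8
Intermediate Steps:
n(h, a) = -h (n(h, a) = a - (a + h) = a + (-a - h) = -h)
v(P) = 1/(296 + (534 + P)/(-698 + P))
1/((v(550) + n(176, 389))*(49920 - 388411)) = 1/(((-698 + 550)/(11*(-18734 + 27*550)) - 1*176)*(49920 - 388411)) = 1/(((1/11)*(-148)/(-18734 + 14850) - 176)*(-338491)) = 1/(((1/11)*(-148)/(-3884) - 176)*(-338491)) = 1/(((1/11)*(-1/3884)*(-148) - 176)*(-338491)) = 1/((37/10681 - 176)*(-338491)) = 1/(-1879819/10681*(-338491)) = 1/(636301813129/10681) = 10681/636301813129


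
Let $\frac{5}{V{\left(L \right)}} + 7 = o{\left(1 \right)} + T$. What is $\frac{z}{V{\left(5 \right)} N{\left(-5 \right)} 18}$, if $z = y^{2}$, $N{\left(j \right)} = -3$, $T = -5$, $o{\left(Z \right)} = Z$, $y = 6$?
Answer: $\frac{22}{15} \approx 1.4667$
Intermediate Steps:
$z = 36$ ($z = 6^{2} = 36$)
$V{\left(L \right)} = - \frac{5}{11}$ ($V{\left(L \right)} = \frac{5}{-7 + \left(1 - 5\right)} = \frac{5}{-7 - 4} = \frac{5}{-11} = 5 \left(- \frac{1}{11}\right) = - \frac{5}{11}$)
$\frac{z}{V{\left(5 \right)} N{\left(-5 \right)} 18} = \frac{1}{\left(- \frac{5}{11}\right) \left(\left(-3\right) 18\right)} 36 = \frac{1}{\left(- \frac{5}{11}\right) \left(-54\right)} 36 = \frac{1}{\frac{270}{11}} \cdot 36 = \frac{11}{270} \cdot 36 = \frac{22}{15}$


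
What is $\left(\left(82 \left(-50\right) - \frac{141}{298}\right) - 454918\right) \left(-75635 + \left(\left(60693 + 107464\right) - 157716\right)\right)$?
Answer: $\frac{4458862300485}{149} \approx 2.9925 \cdot 10^{10}$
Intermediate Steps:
$\left(\left(82 \left(-50\right) - \frac{141}{298}\right) - 454918\right) \left(-75635 + \left(\left(60693 + 107464\right) - 157716\right)\right) = \left(\left(-4100 - \frac{141}{298}\right) - 454918\right) \left(-75635 + \left(168157 - 157716\right)\right) = \left(\left(-4100 - \frac{141}{298}\right) - 454918\right) \left(-75635 + 10441\right) = \left(- \frac{1221941}{298} - 454918\right) \left(-65194\right) = \left(- \frac{136787505}{298}\right) \left(-65194\right) = \frac{4458862300485}{149}$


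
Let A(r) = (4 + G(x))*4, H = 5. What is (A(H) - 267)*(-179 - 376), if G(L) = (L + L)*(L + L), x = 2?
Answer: 103785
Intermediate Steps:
G(L) = 4*L² (G(L) = (2*L)*(2*L) = 4*L²)
A(r) = 80 (A(r) = (4 + 4*2²)*4 = (4 + 4*4)*4 = (4 + 16)*4 = 20*4 = 80)
(A(H) - 267)*(-179 - 376) = (80 - 267)*(-179 - 376) = -187*(-555) = 103785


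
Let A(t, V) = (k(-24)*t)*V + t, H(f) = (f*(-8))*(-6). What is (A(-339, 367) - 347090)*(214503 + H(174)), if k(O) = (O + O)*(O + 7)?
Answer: -22701890527635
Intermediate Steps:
k(O) = 2*O*(7 + O) (k(O) = (2*O)*(7 + O) = 2*O*(7 + O))
H(f) = 48*f (H(f) = -8*f*(-6) = 48*f)
A(t, V) = t + 816*V*t (A(t, V) = ((2*(-24)*(7 - 24))*t)*V + t = ((2*(-24)*(-17))*t)*V + t = (816*t)*V + t = 816*V*t + t = t + 816*V*t)
(A(-339, 367) - 347090)*(214503 + H(174)) = (-339*(1 + 816*367) - 347090)*(214503 + 48*174) = (-339*(1 + 299472) - 347090)*(214503 + 8352) = (-339*299473 - 347090)*222855 = (-101521347 - 347090)*222855 = -101868437*222855 = -22701890527635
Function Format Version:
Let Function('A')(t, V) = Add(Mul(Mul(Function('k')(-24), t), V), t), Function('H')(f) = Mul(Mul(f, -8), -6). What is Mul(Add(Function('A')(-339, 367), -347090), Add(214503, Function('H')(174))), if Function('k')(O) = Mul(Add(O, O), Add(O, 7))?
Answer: -22701890527635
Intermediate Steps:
Function('k')(O) = Mul(2, O, Add(7, O)) (Function('k')(O) = Mul(Mul(2, O), Add(7, O)) = Mul(2, O, Add(7, O)))
Function('H')(f) = Mul(48, f) (Function('H')(f) = Mul(Mul(-8, f), -6) = Mul(48, f))
Function('A')(t, V) = Add(t, Mul(816, V, t)) (Function('A')(t, V) = Add(Mul(Mul(Mul(2, -24, Add(7, -24)), t), V), t) = Add(Mul(Mul(Mul(2, -24, -17), t), V), t) = Add(Mul(Mul(816, t), V), t) = Add(Mul(816, V, t), t) = Add(t, Mul(816, V, t)))
Mul(Add(Function('A')(-339, 367), -347090), Add(214503, Function('H')(174))) = Mul(Add(Mul(-339, Add(1, Mul(816, 367))), -347090), Add(214503, Mul(48, 174))) = Mul(Add(Mul(-339, Add(1, 299472)), -347090), Add(214503, 8352)) = Mul(Add(Mul(-339, 299473), -347090), 222855) = Mul(Add(-101521347, -347090), 222855) = Mul(-101868437, 222855) = -22701890527635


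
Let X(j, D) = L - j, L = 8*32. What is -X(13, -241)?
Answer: -243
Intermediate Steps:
L = 256
X(j, D) = 256 - j
-X(13, -241) = -(256 - 1*13) = -(256 - 13) = -1*243 = -243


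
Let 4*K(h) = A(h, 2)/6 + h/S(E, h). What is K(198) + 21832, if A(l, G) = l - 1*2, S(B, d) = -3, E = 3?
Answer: 65471/3 ≈ 21824.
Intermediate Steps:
A(l, G) = -2 + l (A(l, G) = l - 2 = -2 + l)
K(h) = -1/12 - h/24 (K(h) = ((-2 + h)/6 + h/(-3))/4 = ((-2 + h)*(1/6) + h*(-1/3))/4 = ((-1/3 + h/6) - h/3)/4 = (-1/3 - h/6)/4 = -1/12 - h/24)
K(198) + 21832 = (-1/12 - 1/24*198) + 21832 = (-1/12 - 33/4) + 21832 = -25/3 + 21832 = 65471/3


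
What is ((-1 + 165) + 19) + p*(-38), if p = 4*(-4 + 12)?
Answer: -1033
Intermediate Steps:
p = 32 (p = 4*8 = 32)
((-1 + 165) + 19) + p*(-38) = ((-1 + 165) + 19) + 32*(-38) = (164 + 19) - 1216 = 183 - 1216 = -1033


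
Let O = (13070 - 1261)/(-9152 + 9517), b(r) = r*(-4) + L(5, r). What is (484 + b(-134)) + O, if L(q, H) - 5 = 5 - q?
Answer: 385934/365 ≈ 1057.4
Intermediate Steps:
L(q, H) = 10 - q (L(q, H) = 5 + (5 - q) = 10 - q)
b(r) = 5 - 4*r (b(r) = r*(-4) + (10 - 1*5) = -4*r + (10 - 5) = -4*r + 5 = 5 - 4*r)
O = 11809/365 ≈ 32.353
(484 + b(-134)) + O = (484 + (5 - 4*(-134))) + 11809/365 = (484 + (5 + 536)) + 11809/365 = (484 + 541) + 11809/365 = 1025 + 11809/365 = 385934/365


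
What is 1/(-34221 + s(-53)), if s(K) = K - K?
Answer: -1/34221 ≈ -2.9222e-5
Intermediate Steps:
s(K) = 0
1/(-34221 + s(-53)) = 1/(-34221 + 0) = 1/(-34221) = -1/34221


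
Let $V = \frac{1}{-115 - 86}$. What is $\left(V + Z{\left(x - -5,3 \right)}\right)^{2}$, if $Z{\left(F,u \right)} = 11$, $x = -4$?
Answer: $\frac{4884100}{40401} \approx 120.89$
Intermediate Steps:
$V = - \frac{1}{201}$ ($V = \frac{1}{-201} = - \frac{1}{201} \approx -0.0049751$)
$\left(V + Z{\left(x - -5,3 \right)}\right)^{2} = \left(- \frac{1}{201} + 11\right)^{2} = \left(\frac{2210}{201}\right)^{2} = \frac{4884100}{40401}$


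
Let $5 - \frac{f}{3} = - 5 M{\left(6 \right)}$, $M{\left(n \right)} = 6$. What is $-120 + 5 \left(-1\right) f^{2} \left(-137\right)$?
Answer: $7552005$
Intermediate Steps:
$f = 105$ ($f = 15 - 3 \left(\left(-5\right) 6\right) = 15 - -90 = 15 + 90 = 105$)
$-120 + 5 \left(-1\right) f^{2} \left(-137\right) = -120 + 5 \left(-1\right) 105^{2} \left(-137\right) = -120 + \left(-5\right) 11025 \left(-137\right) = -120 - -7552125 = -120 + 7552125 = 7552005$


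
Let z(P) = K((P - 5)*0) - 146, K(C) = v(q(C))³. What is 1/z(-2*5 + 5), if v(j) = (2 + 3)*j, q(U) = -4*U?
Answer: -1/146 ≈ -0.0068493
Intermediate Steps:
v(j) = 5*j
K(C) = -8000*C³ (K(C) = (5*(-4*C))³ = (-20*C)³ = -8000*C³)
z(P) = -146 (z(P) = -8000*((P - 5)*0)³ - 146 = -8000*((-5 + P)*0)³ - 146 = -8000*0³ - 146 = -8000*0 - 146 = 0 - 146 = -146)
1/z(-2*5 + 5) = 1/(-146) = -1/146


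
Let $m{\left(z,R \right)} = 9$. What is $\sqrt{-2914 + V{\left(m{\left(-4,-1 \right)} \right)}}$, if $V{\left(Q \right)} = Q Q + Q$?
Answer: $2 i \sqrt{706} \approx 53.141 i$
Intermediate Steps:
$V{\left(Q \right)} = Q + Q^{2}$ ($V{\left(Q \right)} = Q^{2} + Q = Q + Q^{2}$)
$\sqrt{-2914 + V{\left(m{\left(-4,-1 \right)} \right)}} = \sqrt{-2914 + 9 \left(1 + 9\right)} = \sqrt{-2914 + 9 \cdot 10} = \sqrt{-2914 + 90} = \sqrt{-2824} = 2 i \sqrt{706}$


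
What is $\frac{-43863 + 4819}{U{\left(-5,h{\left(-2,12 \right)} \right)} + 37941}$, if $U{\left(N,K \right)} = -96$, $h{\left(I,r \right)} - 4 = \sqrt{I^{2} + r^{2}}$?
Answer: $- \frac{39044}{37845} \approx -1.0317$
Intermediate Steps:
$h{\left(I,r \right)} = 4 + \sqrt{I^{2} + r^{2}}$
$\frac{-43863 + 4819}{U{\left(-5,h{\left(-2,12 \right)} \right)} + 37941} = \frac{-43863 + 4819}{-96 + 37941} = - \frac{39044}{37845}$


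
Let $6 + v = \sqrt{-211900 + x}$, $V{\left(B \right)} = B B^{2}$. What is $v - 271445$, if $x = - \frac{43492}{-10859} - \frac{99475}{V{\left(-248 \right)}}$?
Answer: $-271451 + \frac{i \sqrt{23629206235185490099638}}{333935968} \approx -2.7145 \cdot 10^{5} + 460.32 i$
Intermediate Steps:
$V{\left(B \right)} = B^{3}$
$x = \frac{664463327089}{165632240128}$ ($x = - \frac{43492}{-10859} - \frac{99475}{\left(-248\right)^{3}} = \left(-43492\right) \left(- \frac{1}{10859}\right) - \frac{99475}{-15252992} = \frac{43492}{10859} - - \frac{99475}{15252992} = \frac{43492}{10859} + \frac{99475}{15252992} = \frac{664463327089}{165632240128} \approx 4.0117$)
$v = -6 + \frac{i \sqrt{23629206235185490099638}}{333935968}$ ($v = -6 + \sqrt{-211900 + \frac{664463327089}{165632240128}} = -6 + \sqrt{- \frac{35096807219796111}{165632240128}} = -6 + \frac{i \sqrt{23629206235185490099638}}{333935968} \approx -6.0 + 460.32 i$)
$v - 271445 = \left(-6 + \frac{i \sqrt{23629206235185490099638}}{333935968}\right) - 271445 = -271451 + \frac{i \sqrt{23629206235185490099638}}{333935968}$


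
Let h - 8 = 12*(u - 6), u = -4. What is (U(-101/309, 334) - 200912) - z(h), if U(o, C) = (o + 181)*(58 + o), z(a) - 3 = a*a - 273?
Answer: -19360301678/95481 ≈ -2.0277e+5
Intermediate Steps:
h = -112 (h = 8 + 12*(-4 - 6) = 8 + 12*(-10) = 8 - 120 = -112)
z(a) = -270 + a² (z(a) = 3 + (a*a - 273) = 3 + (a² - 273) = 3 + (-273 + a²) = -270 + a²)
U(o, C) = (58 + o)*(181 + o) (U(o, C) = (181 + o)*(58 + o) = (58 + o)*(181 + o))
(U(-101/309, 334) - 200912) - z(h) = ((10498 + (-101/309)² + 239*(-101/309)) - 200912) - (-270 + (-112)²) = ((10498 + (-101*1/309)² + 239*(-101*1/309)) - 200912) - (-270 + 12544) = ((10498 + (-101/309)² + 239*(-101/309)) - 200912) - 1*12274 = ((10498 + 10201/95481 - 24139/309) - 200912) - 12274 = (994910788/95481 - 200912) - 12274 = -18188367884/95481 - 12274 = -19360301678/95481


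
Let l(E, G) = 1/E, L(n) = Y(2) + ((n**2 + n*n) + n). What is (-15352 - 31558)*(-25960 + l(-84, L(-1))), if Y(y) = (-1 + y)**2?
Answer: 51146934655/42 ≈ 1.2178e+9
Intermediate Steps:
L(n) = 1 + n + 2*n**2 (L(n) = (-1 + 2)**2 + ((n**2 + n*n) + n) = 1**2 + ((n**2 + n**2) + n) = 1 + (2*n**2 + n) = 1 + (n + 2*n**2) = 1 + n + 2*n**2)
(-15352 - 31558)*(-25960 + l(-84, L(-1))) = (-15352 - 31558)*(-25960 + 1/(-84)) = -46910*(-25960 - 1/84) = -46910*(-2180641/84) = 51146934655/42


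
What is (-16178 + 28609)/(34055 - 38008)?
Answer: -12431/3953 ≈ -3.1447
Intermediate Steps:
(-16178 + 28609)/(34055 - 38008) = 12431/(-3953) = 12431*(-1/3953) = -12431/3953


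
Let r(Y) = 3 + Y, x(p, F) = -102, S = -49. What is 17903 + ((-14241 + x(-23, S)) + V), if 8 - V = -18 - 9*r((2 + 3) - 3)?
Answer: 3631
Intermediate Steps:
V = 71 (V = 8 - (-18 - 9*(3 + ((2 + 3) - 3))) = 8 - (-18 - 9*(3 + (5 - 3))) = 8 - (-18 - 9*(3 + 2)) = 8 - (-18 - 9*5) = 8 - (-18 - 45) = 8 - 1*(-63) = 8 + 63 = 71)
17903 + ((-14241 + x(-23, S)) + V) = 17903 + ((-14241 - 102) + 71) = 17903 + (-14343 + 71) = 17903 - 14272 = 3631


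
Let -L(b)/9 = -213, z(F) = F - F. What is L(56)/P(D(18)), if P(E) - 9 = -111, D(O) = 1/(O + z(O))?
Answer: -639/34 ≈ -18.794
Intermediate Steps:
z(F) = 0
L(b) = 1917 (L(b) = -9*(-213) = 1917)
D(O) = 1/O (D(O) = 1/(O + 0) = 1/O)
P(E) = -102 (P(E) = 9 - 111 = -102)
L(56)/P(D(18)) = 1917/(-102) = 1917*(-1/102) = -639/34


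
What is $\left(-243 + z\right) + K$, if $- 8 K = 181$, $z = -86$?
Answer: $- \frac{2813}{8} \approx -351.63$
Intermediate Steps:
$K = - \frac{181}{8}$ ($K = \left(- \frac{1}{8}\right) 181 = - \frac{181}{8} \approx -22.625$)
$\left(-243 + z\right) + K = \left(-243 - 86\right) - \frac{181}{8} = -329 - \frac{181}{8} = - \frac{2813}{8}$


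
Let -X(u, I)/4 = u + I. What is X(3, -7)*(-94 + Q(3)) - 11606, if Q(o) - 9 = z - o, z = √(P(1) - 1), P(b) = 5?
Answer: -12982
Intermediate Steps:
z = 2 (z = √(5 - 1) = √4 = 2)
X(u, I) = -4*I - 4*u (X(u, I) = -4*(u + I) = -4*(I + u) = -4*I - 4*u)
Q(o) = 11 - o (Q(o) = 9 + (2 - o) = 11 - o)
X(3, -7)*(-94 + Q(3)) - 11606 = (-4*(-7) - 4*3)*(-94 + (11 - 1*3)) - 11606 = (28 - 12)*(-94 + (11 - 3)) - 11606 = 16*(-94 + 8) - 11606 = 16*(-86) - 11606 = -1376 - 11606 = -12982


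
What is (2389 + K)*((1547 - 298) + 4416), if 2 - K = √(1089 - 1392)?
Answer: 13545015 - 5665*I*√303 ≈ 1.3545e+7 - 98610.0*I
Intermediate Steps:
K = 2 - I*√303 (K = 2 - √(1089 - 1392) = 2 - √(-303) = 2 - I*√303 ≈ 2.0 - 17.407*I)
(2389 + K)*((1547 - 298) + 4416) = (2389 + (2 - I*√303))*((1547 - 298) + 4416) = (2391 - I*√303)*(1249 + 4416) = (2391 - I*√303)*5665 = 13545015 - 5665*I*√303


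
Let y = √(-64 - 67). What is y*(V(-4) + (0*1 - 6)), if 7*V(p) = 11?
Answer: -31*I*√131/7 ≈ -50.687*I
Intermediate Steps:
y = I*√131 (y = √(-131) = I*√131 ≈ 11.446*I)
V(p) = 11/7 (V(p) = (⅐)*11 = 11/7)
y*(V(-4) + (0*1 - 6)) = (I*√131)*(11/7 + (0*1 - 6)) = (I*√131)*(11/7 + (0 - 6)) = (I*√131)*(11/7 - 6) = (I*√131)*(-31/7) = -31*I*√131/7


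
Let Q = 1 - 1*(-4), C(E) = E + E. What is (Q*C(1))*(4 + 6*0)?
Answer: 40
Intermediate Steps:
C(E) = 2*E
Q = 5 (Q = 1 + 4 = 5)
(Q*C(1))*(4 + 6*0) = (5*(2*1))*(4 + 6*0) = (5*2)*(4 + 0) = 10*4 = 40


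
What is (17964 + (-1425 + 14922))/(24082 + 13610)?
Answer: 10487/12564 ≈ 0.83469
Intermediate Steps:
(17964 + (-1425 + 14922))/(24082 + 13610) = (17964 + 13497)/37692 = 31461*(1/37692) = 10487/12564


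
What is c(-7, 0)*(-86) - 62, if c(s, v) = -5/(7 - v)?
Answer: -4/7 ≈ -0.57143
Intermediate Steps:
c(-7, 0)*(-86) - 62 = (5/(-7 + 0))*(-86) - 62 = (5/(-7))*(-86) - 62 = (5*(-⅐))*(-86) - 62 = -5/7*(-86) - 62 = 430/7 - 62 = -4/7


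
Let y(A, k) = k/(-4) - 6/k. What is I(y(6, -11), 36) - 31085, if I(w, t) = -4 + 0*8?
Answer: -31089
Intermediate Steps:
y(A, k) = -6/k - k/4 (y(A, k) = k*(-¼) - 6/k = -k/4 - 6/k = -6/k - k/4)
I(w, t) = -4 (I(w, t) = -4 + 0 = -4)
I(y(6, -11), 36) - 31085 = -4 - 31085 = -31089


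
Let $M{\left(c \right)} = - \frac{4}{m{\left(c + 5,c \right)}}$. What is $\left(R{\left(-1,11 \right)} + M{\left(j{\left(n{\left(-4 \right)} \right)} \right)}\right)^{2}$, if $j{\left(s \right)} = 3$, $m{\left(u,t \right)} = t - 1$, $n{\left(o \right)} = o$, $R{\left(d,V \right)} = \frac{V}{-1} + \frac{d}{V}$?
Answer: $\frac{20736}{121} \approx 171.37$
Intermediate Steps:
$R{\left(d,V \right)} = - V + \frac{d}{V}$ ($R{\left(d,V \right)} = V \left(-1\right) + \frac{d}{V} = - V + \frac{d}{V}$)
$m{\left(u,t \right)} = -1 + t$
$M{\left(c \right)} = - \frac{4}{-1 + c}$
$\left(R{\left(-1,11 \right)} + M{\left(j{\left(n{\left(-4 \right)} \right)} \right)}\right)^{2} = \left(\left(\left(-1\right) 11 - \frac{1}{11}\right) - \frac{4}{-1 + 3}\right)^{2} = \left(\left(-11 - \frac{1}{11}\right) - \frac{4}{2}\right)^{2} = \left(\left(-11 - \frac{1}{11}\right) - 2\right)^{2} = \left(- \frac{122}{11} - 2\right)^{2} = \left(- \frac{144}{11}\right)^{2} = \frac{20736}{121}$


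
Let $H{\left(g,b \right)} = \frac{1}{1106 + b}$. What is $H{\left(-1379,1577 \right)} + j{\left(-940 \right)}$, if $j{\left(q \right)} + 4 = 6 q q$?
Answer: $\frac{14224182069}{2683} \approx 5.3016 \cdot 10^{6}$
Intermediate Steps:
$j{\left(q \right)} = -4 + 6 q^{2}$ ($j{\left(q \right)} = -4 + 6 q q = -4 + 6 q^{2}$)
$H{\left(-1379,1577 \right)} + j{\left(-940 \right)} = \frac{1}{1106 + 1577} - \left(4 - 6 \left(-940\right)^{2}\right) = \frac{1}{2683} + \left(-4 + 6 \cdot 883600\right) = \frac{1}{2683} + \left(-4 + 5301600\right) = \frac{1}{2683} + 5301596 = \frac{14224182069}{2683}$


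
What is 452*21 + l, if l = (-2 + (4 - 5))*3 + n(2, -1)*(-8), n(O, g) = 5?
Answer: 9443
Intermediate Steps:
l = -49 (l = (-2 + (4 - 5))*3 + 5*(-8) = (-2 - 1)*3 - 40 = -3*3 - 40 = -9 - 40 = -49)
452*21 + l = 452*21 - 49 = 9492 - 49 = 9443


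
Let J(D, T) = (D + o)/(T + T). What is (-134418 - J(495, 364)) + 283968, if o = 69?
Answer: 27217959/182 ≈ 1.4955e+5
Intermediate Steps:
J(D, T) = (69 + D)/(2*T) (J(D, T) = (D + 69)/(T + T) = (69 + D)/((2*T)) = (69 + D)*(1/(2*T)) = (69 + D)/(2*T))
(-134418 - J(495, 364)) + 283968 = (-134418 - (69 + 495)/(2*364)) + 283968 = (-134418 - 564/(2*364)) + 283968 = (-134418 - 1*141/182) + 283968 = (-134418 - 141/182) + 283968 = -24464217/182 + 283968 = 27217959/182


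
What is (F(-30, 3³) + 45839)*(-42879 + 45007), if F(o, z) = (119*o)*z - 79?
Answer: -107740640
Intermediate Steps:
F(o, z) = -79 + 119*o*z (F(o, z) = 119*o*z - 79 = -79 + 119*o*z)
(F(-30, 3³) + 45839)*(-42879 + 45007) = ((-79 + 119*(-30)*3³) + 45839)*(-42879 + 45007) = ((-79 + 119*(-30)*27) + 45839)*2128 = ((-79 - 96390) + 45839)*2128 = (-96469 + 45839)*2128 = -50630*2128 = -107740640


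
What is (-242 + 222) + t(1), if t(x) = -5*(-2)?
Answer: -10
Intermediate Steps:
t(x) = 10
(-242 + 222) + t(1) = (-242 + 222) + 10 = -20 + 10 = -10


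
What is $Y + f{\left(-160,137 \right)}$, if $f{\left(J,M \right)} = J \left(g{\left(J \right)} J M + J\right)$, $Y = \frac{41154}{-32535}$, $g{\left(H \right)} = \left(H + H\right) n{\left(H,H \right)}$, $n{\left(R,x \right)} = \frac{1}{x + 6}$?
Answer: $\frac{6107070047714}{835065} \approx 7.3133 \cdot 10^{6}$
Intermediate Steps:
$n{\left(R,x \right)} = \frac{1}{6 + x}$
$g{\left(H \right)} = \frac{2 H}{6 + H}$ ($g{\left(H \right)} = \frac{H + H}{6 + H} = \frac{2 H}{6 + H}$)
$Y = - \frac{13718}{10845}$ ($Y = 41154 \left(- \frac{1}{32535}\right) = - \frac{13718}{10845} \approx -1.2649$)
$f{\left(J,M \right)} = J \left(J + \frac{2 M J^{2}}{6 + J}\right)$ ($f{\left(J,M \right)} = J \left(\frac{2 J}{6 + J} J M + J\right) = J \left(\frac{2 J^{2}}{6 + J} M + J\right) = J \left(\frac{2 M J^{2}}{6 + J} + J\right) = J \left(J + \frac{2 M J^{2}}{6 + J}\right)$)
$Y + f{\left(-160,137 \right)} = - \frac{13718}{10845} + \frac{\left(-160\right)^{2} \left(6 - 160 + 2 \left(-160\right) 137\right)}{6 - 160} = - \frac{13718}{10845} + \frac{25600 \left(6 - 160 - 43840\right)}{-154} = - \frac{13718}{10845} + 25600 \left(- \frac{1}{154}\right) \left(-43994\right) = - \frac{13718}{10845} + \frac{563123200}{77} = \frac{6107070047714}{835065}$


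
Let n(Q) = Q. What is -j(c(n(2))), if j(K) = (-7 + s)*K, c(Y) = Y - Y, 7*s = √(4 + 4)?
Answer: 0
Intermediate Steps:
s = 2*√2/7 (s = √(4 + 4)/7 = √8/7 = (2*√2)/7 = 2*√2/7 ≈ 0.40406)
c(Y) = 0
j(K) = K*(-7 + 2*√2/7) (j(K) = (-7 + 2*√2/7)*K = K*(-7 + 2*√2/7))
-j(c(n(2))) = -0*(-49 + 2*√2)/7 = -1*0 = 0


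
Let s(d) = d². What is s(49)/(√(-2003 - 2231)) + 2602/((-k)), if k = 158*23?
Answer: -1301/1817 - 2401*I*√4234/4234 ≈ -0.71602 - 36.899*I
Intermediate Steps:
k = 3634
s(49)/(√(-2003 - 2231)) + 2602/((-k)) = 49²/(√(-2003 - 2231)) + 2602/((-1*3634)) = 2401/(√(-4234)) + 2602/(-3634) = 2401/((I*√4234)) + 2602*(-1/3634) = 2401*(-I*√4234/4234) - 1301/1817 = -2401*I*√4234/4234 - 1301/1817 = -1301/1817 - 2401*I*√4234/4234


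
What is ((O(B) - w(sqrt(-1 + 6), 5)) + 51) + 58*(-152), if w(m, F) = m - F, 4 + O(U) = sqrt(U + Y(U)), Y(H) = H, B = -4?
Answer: -8764 - sqrt(5) + 2*I*sqrt(2) ≈ -8766.2 + 2.8284*I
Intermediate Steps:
O(U) = -4 + sqrt(2)*sqrt(U) (O(U) = -4 + sqrt(U + U) = -4 + sqrt(2*U) = -4 + sqrt(2)*sqrt(U))
((O(B) - w(sqrt(-1 + 6), 5)) + 51) + 58*(-152) = (((-4 + sqrt(2)*sqrt(-4)) - (sqrt(-1 + 6) - 1*5)) + 51) + 58*(-152) = (((-4 + sqrt(2)*(2*I)) - (sqrt(5) - 5)) + 51) - 8816 = (((-4 + 2*I*sqrt(2)) - (-5 + sqrt(5))) + 51) - 8816 = (((-4 + 2*I*sqrt(2)) + (5 - sqrt(5))) + 51) - 8816 = ((1 - sqrt(5) + 2*I*sqrt(2)) + 51) - 8816 = (52 - sqrt(5) + 2*I*sqrt(2)) - 8816 = -8764 - sqrt(5) + 2*I*sqrt(2)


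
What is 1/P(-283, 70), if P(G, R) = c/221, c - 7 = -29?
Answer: -221/22 ≈ -10.045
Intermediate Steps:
c = -22 (c = 7 - 29 = -22)
P(G, R) = -22/221
1/P(-283, 70) = 1/(-22/221) = -221/22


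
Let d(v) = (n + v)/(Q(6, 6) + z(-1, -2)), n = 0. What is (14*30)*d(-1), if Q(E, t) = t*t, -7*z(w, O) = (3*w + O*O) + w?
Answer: -35/3 ≈ -11.667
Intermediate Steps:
z(w, O) = -4*w/7 - O²/7 (z(w, O) = -((3*w + O*O) + w)/7 = -((3*w + O²) + w)/7 = -((O² + 3*w) + w)/7 = -(O² + 4*w)/7 = -4*w/7 - O²/7)
Q(E, t) = t²
d(v) = v/36 (d(v) = (0 + v)/(6² + (-4/7*(-1) - ⅐*(-2)²)) = v/(36 + (4/7 - ⅐*4)) = v/(36 + (4/7 - 4/7)) = v/(36 + 0) = v/36)
(14*30)*d(-1) = (14*30)*((1/36)*(-1)) = 420*(-1/36) = -35/3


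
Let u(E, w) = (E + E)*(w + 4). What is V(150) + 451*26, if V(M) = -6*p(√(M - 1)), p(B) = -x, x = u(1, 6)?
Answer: 11846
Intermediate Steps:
u(E, w) = 2*E*(4 + w) (u(E, w) = (2*E)*(4 + w) = 2*E*(4 + w))
x = 20 (x = 2*1*(4 + 6) = 2*1*10 = 20)
p(B) = -20 (p(B) = -1*20 = -20)
V(M) = 120 (V(M) = -6*(-20) = 120)
V(150) + 451*26 = 120 + 451*26 = 120 + 11726 = 11846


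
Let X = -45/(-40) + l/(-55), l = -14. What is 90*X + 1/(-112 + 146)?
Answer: 92893/748 ≈ 124.19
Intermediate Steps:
X = 607/440 (X = -45/(-40) - 14/(-55) = -45*(-1/40) - 14*(-1/55) = 9/8 + 14/55 = 607/440 ≈ 1.3795)
90*X + 1/(-112 + 146) = 90*(607/440) + 1/(-112 + 146) = 5463/44 + 1/34 = 92893/748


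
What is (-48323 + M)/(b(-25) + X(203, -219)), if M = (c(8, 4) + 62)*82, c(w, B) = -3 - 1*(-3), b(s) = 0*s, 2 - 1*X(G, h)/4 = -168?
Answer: -43239/680 ≈ -63.587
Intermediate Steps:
X(G, h) = 680 (X(G, h) = 8 - 4*(-168) = 8 + 672 = 680)
b(s) = 0
c(w, B) = 0 (c(w, B) = -3 + 3 = 0)
M = 5084 (M = (0 + 62)*82 = 62*82 = 5084)
(-48323 + M)/(b(-25) + X(203, -219)) = (-48323 + 5084)/(0 + 680) = -43239/680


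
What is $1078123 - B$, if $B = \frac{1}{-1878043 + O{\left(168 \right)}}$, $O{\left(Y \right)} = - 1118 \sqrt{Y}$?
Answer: $\frac{3802362494152285934}{3526835522617} - \frac{2236 \sqrt{42}}{3526835522617} \approx 1.0781 \cdot 10^{6}$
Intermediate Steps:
$B = \frac{1}{-1878043 - 2236 \sqrt{42}}$ ($B = \frac{1}{-1878043 - 1118 \sqrt{168}} = \frac{1}{-1878043 - 1118 \cdot 2 \sqrt{42}} = \frac{1}{-1878043 - 2236 \sqrt{42}} \approx -5.2839 \cdot 10^{-7}$)
$1078123 - B = 1078123 - \left(- \frac{1878043}{3526835522617} + \frac{2236 \sqrt{42}}{3526835522617}\right) = 1078123 + \left(\frac{1878043}{3526835522617} - \frac{2236 \sqrt{42}}{3526835522617}\right) = \frac{3802362494152285934}{3526835522617} - \frac{2236 \sqrt{42}}{3526835522617}$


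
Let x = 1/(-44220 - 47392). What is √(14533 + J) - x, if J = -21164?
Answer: 1/91612 + I*√6631 ≈ 1.0916e-5 + 81.431*I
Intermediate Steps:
x = -1/91612 (x = 1/(-91612) = -1/91612 ≈ -1.0916e-5)
√(14533 + J) - x = √(14533 - 21164) - 1*(-1/91612) = √(-6631) + 1/91612 = I*√6631 + 1/91612 = 1/91612 + I*√6631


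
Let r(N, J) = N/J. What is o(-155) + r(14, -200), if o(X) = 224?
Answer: 22393/100 ≈ 223.93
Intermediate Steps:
o(-155) + r(14, -200) = 224 + 14/(-200) = 224 + 14*(-1/200) = 224 - 7/100 = 22393/100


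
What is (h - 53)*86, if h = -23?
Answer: -6536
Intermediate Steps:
(h - 53)*86 = (-23 - 53)*86 = -76*86 = -6536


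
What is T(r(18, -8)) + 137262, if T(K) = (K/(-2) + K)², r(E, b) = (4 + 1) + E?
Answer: 549577/4 ≈ 1.3739e+5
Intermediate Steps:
r(E, b) = 5 + E
T(K) = K²/4 (T(K) = (K*(-½) + K)² = (-K/2 + K)² = (K/2)² = K²/4)
T(r(18, -8)) + 137262 = (5 + 18)²/4 + 137262 = (¼)*23² + 137262 = (¼)*529 + 137262 = 529/4 + 137262 = 549577/4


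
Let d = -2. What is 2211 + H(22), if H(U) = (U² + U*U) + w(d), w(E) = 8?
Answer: 3187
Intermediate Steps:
H(U) = 8 + 2*U² (H(U) = (U² + U*U) + 8 = (U² + U²) + 8 = 2*U² + 8 = 8 + 2*U²)
2211 + H(22) = 2211 + (8 + 2*22²) = 2211 + (8 + 2*484) = 2211 + (8 + 968) = 2211 + 976 = 3187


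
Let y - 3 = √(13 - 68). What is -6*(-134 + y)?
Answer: 786 - 6*I*√55 ≈ 786.0 - 44.497*I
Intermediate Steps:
y = 3 + I*√55 (y = 3 + √(13 - 68) = 3 + √(-55) = 3 + I*√55 ≈ 3.0 + 7.4162*I)
-6*(-134 + y) = -6*(-134 + (3 + I*√55)) = -6*(-131 + I*√55) = 786 - 6*I*√55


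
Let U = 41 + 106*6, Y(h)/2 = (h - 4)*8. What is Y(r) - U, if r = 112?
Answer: 1051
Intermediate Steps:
Y(h) = -64 + 16*h (Y(h) = 2*((h - 4)*8) = 2*((-4 + h)*8) = 2*(-32 + 8*h) = -64 + 16*h)
U = 677 (U = 41 + 636 = 677)
Y(r) - U = (-64 + 16*112) - 1*677 = (-64 + 1792) - 677 = 1728 - 677 = 1051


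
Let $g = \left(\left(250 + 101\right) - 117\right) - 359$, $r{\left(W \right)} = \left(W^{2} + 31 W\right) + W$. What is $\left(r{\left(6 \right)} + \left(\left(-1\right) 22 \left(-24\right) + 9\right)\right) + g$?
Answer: $640$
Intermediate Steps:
$r{\left(W \right)} = W^{2} + 32 W$
$g = -125$ ($g = \left(351 - 117\right) - 359 = 234 - 359 = -125$)
$\left(r{\left(6 \right)} + \left(\left(-1\right) 22 \left(-24\right) + 9\right)\right) + g = \left(6 \left(32 + 6\right) + \left(\left(-1\right) 22 \left(-24\right) + 9\right)\right) - 125 = \left(6 \cdot 38 + \left(\left(-22\right) \left(-24\right) + 9\right)\right) - 125 = \left(228 + \left(528 + 9\right)\right) - 125 = \left(228 + 537\right) - 125 = 765 - 125 = 640$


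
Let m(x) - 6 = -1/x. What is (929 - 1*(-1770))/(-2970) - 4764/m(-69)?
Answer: -195481321/246510 ≈ -793.00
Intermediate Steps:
m(x) = 6 - 1/x
(929 - 1*(-1770))/(-2970) - 4764/m(-69) = (929 - 1*(-1770))/(-2970) - 4764/(6 - 1/(-69)) = (929 + 1770)*(-1/2970) - 4764/(6 - 1*(-1/69)) = 2699*(-1/2970) - 4764/(6 + 1/69) = -2699/2970 - 4764/415/69 = -2699/2970 - 4764*69/415 = -2699/2970 - 328716/415 = -195481321/246510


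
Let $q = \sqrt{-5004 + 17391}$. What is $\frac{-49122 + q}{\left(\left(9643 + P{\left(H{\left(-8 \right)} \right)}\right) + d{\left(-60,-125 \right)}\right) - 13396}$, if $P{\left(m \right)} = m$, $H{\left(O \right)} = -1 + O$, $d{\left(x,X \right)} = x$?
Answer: $\frac{8187}{637} - \frac{\sqrt{12387}}{3822} \approx 12.823$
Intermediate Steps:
$q = \sqrt{12387} \approx 111.3$
$\frac{-49122 + q}{\left(\left(9643 + P{\left(H{\left(-8 \right)} \right)}\right) + d{\left(-60,-125 \right)}\right) - 13396} = \frac{-49122 + \sqrt{12387}}{\left(\left(9643 - 9\right) - 60\right) - 13396} = \frac{-49122 + \sqrt{12387}}{\left(9634 - 60\right) - 13396} = \frac{-49122 + \sqrt{12387}}{9574 - 13396} = \frac{-49122 + \sqrt{12387}}{-3822} = \left(-49122 + \sqrt{12387}\right) \left(- \frac{1}{3822}\right) = \frac{8187}{637} - \frac{\sqrt{12387}}{3822}$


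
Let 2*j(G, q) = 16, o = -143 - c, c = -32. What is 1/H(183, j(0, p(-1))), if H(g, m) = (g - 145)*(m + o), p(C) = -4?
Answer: -1/3914 ≈ -0.00025549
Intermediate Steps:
o = -111 (o = -143 - 1*(-32) = -143 + 32 = -111)
j(G, q) = 8 (j(G, q) = (½)*16 = 8)
H(g, m) = (-145 + g)*(-111 + m) (H(g, m) = (g - 145)*(m - 111) = (-145 + g)*(-111 + m))
1/H(183, j(0, p(-1))) = 1/(16095 - 145*8 - 111*183 + 183*8) = 1/(16095 - 1160 - 20313 + 1464) = 1/(-3914) = -1/3914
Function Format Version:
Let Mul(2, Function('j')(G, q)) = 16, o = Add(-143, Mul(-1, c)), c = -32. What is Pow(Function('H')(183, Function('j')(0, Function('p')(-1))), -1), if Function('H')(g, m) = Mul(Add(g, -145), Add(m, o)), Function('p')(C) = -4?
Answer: Rational(-1, 3914) ≈ -0.00025549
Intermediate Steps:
o = -111 (o = Add(-143, Mul(-1, -32)) = Add(-143, 32) = -111)
Function('j')(G, q) = 8 (Function('j')(G, q) = Mul(Rational(1, 2), 16) = 8)
Function('H')(g, m) = Mul(Add(-145, g), Add(-111, m)) (Function('H')(g, m) = Mul(Add(g, -145), Add(m, -111)) = Mul(Add(-145, g), Add(-111, m)))
Pow(Function('H')(183, Function('j')(0, Function('p')(-1))), -1) = Pow(Add(16095, Mul(-145, 8), Mul(-111, 183), Mul(183, 8)), -1) = Pow(Add(16095, -1160, -20313, 1464), -1) = Pow(-3914, -1) = Rational(-1, 3914)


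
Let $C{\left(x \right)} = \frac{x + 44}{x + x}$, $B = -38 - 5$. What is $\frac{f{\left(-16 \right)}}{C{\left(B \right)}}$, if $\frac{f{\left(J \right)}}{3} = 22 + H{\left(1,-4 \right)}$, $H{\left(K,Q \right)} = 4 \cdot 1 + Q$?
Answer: $-5676$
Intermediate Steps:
$B = -43$
$C{\left(x \right)} = \frac{44 + x}{2 x}$
$H{\left(K,Q \right)} = 4 + Q$
$f{\left(J \right)} = 66$ ($f{\left(J \right)} = 3 \left(22 + \left(4 - 4\right)\right) = 3 \left(22 + 0\right) = 3 \cdot 22 = 66$)
$\frac{f{\left(-16 \right)}}{C{\left(B \right)}} = \frac{66}{\frac{1}{2} \frac{1}{-43} \left(44 - 43\right)} = \frac{66}{\frac{1}{2} \left(- \frac{1}{43}\right) 1} = \frac{66}{- \frac{1}{86}} = 66 \left(-86\right) = -5676$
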